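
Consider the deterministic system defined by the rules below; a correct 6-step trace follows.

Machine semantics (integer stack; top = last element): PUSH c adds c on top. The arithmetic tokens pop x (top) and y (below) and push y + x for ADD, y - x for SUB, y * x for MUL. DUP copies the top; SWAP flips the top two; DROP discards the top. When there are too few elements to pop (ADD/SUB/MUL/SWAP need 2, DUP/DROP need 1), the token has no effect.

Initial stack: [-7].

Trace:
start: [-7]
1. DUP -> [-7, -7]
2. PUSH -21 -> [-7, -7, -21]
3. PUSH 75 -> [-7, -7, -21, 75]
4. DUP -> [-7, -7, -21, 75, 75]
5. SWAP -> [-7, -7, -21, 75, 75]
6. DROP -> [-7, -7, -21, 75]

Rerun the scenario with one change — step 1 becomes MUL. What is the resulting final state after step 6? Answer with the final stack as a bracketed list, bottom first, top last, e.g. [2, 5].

(re-executing from step 1 with the substitution; state before step 1: [-7])
1. MUL -> [-7]
2. PUSH -21 -> [-7, -21]
3. PUSH 75 -> [-7, -21, 75]
4. DUP -> [-7, -21, 75, 75]
5. SWAP -> [-7, -21, 75, 75]
6. DROP -> [-7, -21, 75]

[-7, -21, 75]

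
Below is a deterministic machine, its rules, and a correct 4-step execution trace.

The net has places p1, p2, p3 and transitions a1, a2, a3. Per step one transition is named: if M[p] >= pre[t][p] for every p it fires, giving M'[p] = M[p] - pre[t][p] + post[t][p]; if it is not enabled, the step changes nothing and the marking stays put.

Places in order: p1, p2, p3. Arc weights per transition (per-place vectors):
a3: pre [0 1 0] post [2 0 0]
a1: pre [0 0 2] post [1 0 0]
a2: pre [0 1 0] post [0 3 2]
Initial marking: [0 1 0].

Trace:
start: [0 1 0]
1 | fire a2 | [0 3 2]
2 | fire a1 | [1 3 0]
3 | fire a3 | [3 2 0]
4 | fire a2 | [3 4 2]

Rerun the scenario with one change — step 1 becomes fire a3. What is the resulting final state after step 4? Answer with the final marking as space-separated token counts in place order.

2 0 0

(re-executing from step 1 with the substitution; state before step 1: [0 1 0])
1 | fire a3 | [2 0 0]
2 | fire a1 | [2 0 0]
3 | fire a3 | [2 0 0]
4 | fire a2 | [2 0 0]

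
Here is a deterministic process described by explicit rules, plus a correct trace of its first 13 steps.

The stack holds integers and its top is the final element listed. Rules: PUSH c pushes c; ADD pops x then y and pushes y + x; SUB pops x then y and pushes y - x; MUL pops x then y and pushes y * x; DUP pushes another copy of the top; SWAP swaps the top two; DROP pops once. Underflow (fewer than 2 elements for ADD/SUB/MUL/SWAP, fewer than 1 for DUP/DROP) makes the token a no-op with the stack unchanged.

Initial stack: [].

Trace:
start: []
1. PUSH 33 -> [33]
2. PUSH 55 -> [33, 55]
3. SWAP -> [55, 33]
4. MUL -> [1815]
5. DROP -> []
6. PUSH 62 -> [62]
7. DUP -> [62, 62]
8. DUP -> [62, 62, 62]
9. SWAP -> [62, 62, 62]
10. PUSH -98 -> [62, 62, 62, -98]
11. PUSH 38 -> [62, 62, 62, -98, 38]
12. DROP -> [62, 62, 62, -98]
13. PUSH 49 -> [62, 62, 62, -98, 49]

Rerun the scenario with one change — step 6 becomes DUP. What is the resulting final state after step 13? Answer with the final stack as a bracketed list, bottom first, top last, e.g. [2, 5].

[-98, 49]

(re-executing from step 6 with the substitution; state before step 6: [])
6. DUP -> []
7. DUP -> []
8. DUP -> []
9. SWAP -> []
10. PUSH -98 -> [-98]
11. PUSH 38 -> [-98, 38]
12. DROP -> [-98]
13. PUSH 49 -> [-98, 49]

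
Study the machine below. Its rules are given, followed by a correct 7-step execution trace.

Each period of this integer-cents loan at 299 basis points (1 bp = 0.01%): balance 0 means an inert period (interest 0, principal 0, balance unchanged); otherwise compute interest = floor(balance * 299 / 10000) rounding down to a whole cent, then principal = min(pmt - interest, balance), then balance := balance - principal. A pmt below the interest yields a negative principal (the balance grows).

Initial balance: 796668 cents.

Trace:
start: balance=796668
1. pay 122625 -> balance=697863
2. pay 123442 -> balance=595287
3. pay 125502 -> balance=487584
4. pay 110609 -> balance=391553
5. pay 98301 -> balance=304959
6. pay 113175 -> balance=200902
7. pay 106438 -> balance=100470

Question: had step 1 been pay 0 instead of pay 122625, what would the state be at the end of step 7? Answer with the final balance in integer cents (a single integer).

246805

(re-executing from step 1 with the substitution; state before step 1: balance=796668)
1. pay 0 -> balance=820488
2. pay 123442 -> balance=721578
3. pay 125502 -> balance=617651
4. pay 110609 -> balance=525509
5. pay 98301 -> balance=442920
6. pay 113175 -> balance=342988
7. pay 106438 -> balance=246805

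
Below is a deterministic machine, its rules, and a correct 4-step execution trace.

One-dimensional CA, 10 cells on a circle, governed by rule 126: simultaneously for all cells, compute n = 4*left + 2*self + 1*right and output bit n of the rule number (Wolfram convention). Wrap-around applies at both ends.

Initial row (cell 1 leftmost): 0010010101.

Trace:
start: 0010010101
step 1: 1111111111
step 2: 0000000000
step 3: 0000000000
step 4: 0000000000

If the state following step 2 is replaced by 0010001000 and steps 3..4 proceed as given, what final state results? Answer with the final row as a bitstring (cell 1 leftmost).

state after step 2 := 0010001000
step 3: 0111011100
step 4: 1101110110

1101110110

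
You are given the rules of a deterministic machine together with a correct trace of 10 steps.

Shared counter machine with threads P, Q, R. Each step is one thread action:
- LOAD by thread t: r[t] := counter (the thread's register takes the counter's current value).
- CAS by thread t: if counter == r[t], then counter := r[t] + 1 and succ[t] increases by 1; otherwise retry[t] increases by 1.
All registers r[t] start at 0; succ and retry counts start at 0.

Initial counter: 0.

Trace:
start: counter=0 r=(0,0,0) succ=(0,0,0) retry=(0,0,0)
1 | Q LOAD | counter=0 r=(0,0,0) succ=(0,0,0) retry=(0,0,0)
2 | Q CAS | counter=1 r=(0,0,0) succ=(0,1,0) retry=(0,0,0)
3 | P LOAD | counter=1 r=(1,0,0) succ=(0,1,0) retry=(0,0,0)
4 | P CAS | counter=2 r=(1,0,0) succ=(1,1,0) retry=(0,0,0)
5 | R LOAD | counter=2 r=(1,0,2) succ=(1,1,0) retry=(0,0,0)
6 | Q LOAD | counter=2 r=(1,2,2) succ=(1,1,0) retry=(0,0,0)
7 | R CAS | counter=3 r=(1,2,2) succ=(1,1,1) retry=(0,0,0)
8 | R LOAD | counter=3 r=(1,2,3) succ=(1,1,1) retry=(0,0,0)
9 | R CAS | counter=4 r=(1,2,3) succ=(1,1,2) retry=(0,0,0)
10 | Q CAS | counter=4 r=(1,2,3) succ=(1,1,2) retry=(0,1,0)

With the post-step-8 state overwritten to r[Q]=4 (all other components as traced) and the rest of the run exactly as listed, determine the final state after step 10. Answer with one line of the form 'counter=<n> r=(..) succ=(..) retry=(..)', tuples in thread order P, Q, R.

counter=5 r=(1,4,3) succ=(1,2,2) retry=(0,0,0)

state after step 8 := counter=3 r=(1,4,3) succ=(1,1,1) retry=(0,0,0)
9 | R CAS | counter=4 r=(1,4,3) succ=(1,1,2) retry=(0,0,0)
10 | Q CAS | counter=5 r=(1,4,3) succ=(1,2,2) retry=(0,0,0)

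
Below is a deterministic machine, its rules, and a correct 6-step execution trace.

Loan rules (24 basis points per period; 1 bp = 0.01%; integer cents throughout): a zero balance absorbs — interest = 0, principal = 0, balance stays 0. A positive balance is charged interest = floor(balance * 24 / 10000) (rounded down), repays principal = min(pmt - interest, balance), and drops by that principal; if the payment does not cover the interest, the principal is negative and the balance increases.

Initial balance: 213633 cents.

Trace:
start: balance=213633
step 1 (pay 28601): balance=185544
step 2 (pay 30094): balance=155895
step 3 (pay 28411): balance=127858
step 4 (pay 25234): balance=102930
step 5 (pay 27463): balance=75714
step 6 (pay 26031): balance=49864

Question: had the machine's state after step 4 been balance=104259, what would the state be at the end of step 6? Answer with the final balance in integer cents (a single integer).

51199

state after step 4 := balance=104259
step 5 (pay 27463): balance=77046
step 6 (pay 26031): balance=51199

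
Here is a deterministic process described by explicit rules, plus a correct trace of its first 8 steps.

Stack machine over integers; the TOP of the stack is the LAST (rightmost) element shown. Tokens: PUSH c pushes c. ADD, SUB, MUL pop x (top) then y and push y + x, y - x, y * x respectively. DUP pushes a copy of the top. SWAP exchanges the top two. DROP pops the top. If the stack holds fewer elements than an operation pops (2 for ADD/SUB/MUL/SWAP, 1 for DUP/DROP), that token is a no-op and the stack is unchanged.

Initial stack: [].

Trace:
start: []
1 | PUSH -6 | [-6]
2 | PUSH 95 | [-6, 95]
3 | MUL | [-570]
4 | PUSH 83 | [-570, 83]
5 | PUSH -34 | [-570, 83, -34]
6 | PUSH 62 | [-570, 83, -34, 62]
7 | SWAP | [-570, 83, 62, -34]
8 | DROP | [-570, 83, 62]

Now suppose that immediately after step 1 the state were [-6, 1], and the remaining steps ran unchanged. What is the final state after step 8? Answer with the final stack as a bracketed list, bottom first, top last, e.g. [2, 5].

state after step 1 := [-6, 1]
2 | PUSH 95 | [-6, 1, 95]
3 | MUL | [-6, 95]
4 | PUSH 83 | [-6, 95, 83]
5 | PUSH -34 | [-6, 95, 83, -34]
6 | PUSH 62 | [-6, 95, 83, -34, 62]
7 | SWAP | [-6, 95, 83, 62, -34]
8 | DROP | [-6, 95, 83, 62]

[-6, 95, 83, 62]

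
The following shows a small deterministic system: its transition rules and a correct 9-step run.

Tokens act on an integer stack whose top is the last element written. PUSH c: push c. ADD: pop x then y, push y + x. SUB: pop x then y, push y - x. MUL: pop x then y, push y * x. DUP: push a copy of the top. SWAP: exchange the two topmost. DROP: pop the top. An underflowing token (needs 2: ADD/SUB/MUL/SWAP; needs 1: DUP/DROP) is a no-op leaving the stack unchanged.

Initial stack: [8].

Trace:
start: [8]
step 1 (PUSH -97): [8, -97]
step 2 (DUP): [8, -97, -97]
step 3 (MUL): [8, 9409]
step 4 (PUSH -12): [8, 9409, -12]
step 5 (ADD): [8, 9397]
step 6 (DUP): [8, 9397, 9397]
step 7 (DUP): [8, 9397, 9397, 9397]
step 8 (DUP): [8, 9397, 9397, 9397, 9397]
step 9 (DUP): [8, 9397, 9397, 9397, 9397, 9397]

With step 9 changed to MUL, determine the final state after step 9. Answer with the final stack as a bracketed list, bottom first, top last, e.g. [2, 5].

[8, 9397, 9397, 88303609]

(re-executing from step 9 with the substitution; state before step 9: [8, 9397, 9397, 9397, 9397])
step 9 (MUL): [8, 9397, 9397, 88303609]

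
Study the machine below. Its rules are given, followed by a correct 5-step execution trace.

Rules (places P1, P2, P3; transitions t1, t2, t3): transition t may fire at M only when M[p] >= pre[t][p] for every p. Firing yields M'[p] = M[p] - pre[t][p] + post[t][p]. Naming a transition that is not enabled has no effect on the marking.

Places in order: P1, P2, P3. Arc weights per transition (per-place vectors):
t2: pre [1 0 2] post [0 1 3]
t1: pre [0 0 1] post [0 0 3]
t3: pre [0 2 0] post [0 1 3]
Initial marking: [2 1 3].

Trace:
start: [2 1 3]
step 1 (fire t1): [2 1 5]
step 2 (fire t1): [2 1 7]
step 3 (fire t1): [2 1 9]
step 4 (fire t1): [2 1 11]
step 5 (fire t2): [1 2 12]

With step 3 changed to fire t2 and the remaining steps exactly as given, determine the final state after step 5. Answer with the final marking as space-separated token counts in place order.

(re-executing from step 3 with the substitution; state before step 3: [2 1 7])
step 3 (fire t2): [1 2 8]
step 4 (fire t1): [1 2 10]
step 5 (fire t2): [0 3 11]

0 3 11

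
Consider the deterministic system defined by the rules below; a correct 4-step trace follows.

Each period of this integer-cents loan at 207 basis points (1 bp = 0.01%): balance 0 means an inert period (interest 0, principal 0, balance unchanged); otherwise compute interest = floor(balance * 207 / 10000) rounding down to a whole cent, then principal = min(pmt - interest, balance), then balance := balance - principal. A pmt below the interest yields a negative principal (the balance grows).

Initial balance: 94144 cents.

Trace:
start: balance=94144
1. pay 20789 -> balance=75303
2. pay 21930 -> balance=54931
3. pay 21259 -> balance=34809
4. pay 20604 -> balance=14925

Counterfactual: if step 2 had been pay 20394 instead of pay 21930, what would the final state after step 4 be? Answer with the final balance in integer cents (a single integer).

16524

(re-executing from step 2 with the substitution; state before step 2: balance=75303)
2. pay 20394 -> balance=56467
3. pay 21259 -> balance=36376
4. pay 20604 -> balance=16524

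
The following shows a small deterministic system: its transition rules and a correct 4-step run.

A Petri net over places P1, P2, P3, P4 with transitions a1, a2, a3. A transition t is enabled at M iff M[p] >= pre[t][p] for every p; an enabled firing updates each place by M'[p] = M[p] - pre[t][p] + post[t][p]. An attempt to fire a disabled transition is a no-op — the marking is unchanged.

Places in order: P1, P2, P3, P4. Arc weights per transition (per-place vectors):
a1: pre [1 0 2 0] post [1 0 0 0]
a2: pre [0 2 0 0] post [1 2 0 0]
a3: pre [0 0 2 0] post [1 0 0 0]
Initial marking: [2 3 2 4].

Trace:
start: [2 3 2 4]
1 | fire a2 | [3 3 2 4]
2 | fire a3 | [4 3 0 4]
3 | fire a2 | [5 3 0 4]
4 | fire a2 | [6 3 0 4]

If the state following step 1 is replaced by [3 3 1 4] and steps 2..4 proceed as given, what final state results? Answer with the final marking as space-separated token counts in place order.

5 3 1 4

state after step 1 := [3 3 1 4]
2 | fire a3 | [3 3 1 4]
3 | fire a2 | [4 3 1 4]
4 | fire a2 | [5 3 1 4]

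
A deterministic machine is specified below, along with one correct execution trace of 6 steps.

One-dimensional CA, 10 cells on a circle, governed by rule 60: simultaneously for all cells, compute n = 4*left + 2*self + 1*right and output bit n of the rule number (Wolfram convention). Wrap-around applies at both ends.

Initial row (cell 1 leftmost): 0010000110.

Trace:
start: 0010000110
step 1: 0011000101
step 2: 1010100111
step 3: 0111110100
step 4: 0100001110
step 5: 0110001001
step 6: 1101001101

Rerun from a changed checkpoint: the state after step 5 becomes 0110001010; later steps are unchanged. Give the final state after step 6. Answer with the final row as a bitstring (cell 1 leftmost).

state after step 5 := 0110001010
step 6: 0101001111

0101001111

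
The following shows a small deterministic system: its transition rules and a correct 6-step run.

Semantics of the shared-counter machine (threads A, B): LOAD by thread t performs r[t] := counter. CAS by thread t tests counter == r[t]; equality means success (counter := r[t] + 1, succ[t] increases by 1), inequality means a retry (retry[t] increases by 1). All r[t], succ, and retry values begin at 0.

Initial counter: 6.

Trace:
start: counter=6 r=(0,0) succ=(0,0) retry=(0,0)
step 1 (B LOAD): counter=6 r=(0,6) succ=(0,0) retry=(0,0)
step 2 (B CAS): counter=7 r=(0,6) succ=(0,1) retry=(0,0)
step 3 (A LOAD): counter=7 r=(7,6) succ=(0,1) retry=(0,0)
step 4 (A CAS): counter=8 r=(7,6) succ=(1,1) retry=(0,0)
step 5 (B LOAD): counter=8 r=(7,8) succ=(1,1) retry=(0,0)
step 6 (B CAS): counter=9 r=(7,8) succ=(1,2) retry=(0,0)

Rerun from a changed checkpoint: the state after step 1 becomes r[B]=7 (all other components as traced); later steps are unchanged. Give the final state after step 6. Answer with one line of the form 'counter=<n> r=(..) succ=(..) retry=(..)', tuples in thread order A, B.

counter=8 r=(6,7) succ=(1,1) retry=(0,1)

state after step 1 := counter=6 r=(0,7) succ=(0,0) retry=(0,0)
step 2 (B CAS): counter=6 r=(0,7) succ=(0,0) retry=(0,1)
step 3 (A LOAD): counter=6 r=(6,7) succ=(0,0) retry=(0,1)
step 4 (A CAS): counter=7 r=(6,7) succ=(1,0) retry=(0,1)
step 5 (B LOAD): counter=7 r=(6,7) succ=(1,0) retry=(0,1)
step 6 (B CAS): counter=8 r=(6,7) succ=(1,1) retry=(0,1)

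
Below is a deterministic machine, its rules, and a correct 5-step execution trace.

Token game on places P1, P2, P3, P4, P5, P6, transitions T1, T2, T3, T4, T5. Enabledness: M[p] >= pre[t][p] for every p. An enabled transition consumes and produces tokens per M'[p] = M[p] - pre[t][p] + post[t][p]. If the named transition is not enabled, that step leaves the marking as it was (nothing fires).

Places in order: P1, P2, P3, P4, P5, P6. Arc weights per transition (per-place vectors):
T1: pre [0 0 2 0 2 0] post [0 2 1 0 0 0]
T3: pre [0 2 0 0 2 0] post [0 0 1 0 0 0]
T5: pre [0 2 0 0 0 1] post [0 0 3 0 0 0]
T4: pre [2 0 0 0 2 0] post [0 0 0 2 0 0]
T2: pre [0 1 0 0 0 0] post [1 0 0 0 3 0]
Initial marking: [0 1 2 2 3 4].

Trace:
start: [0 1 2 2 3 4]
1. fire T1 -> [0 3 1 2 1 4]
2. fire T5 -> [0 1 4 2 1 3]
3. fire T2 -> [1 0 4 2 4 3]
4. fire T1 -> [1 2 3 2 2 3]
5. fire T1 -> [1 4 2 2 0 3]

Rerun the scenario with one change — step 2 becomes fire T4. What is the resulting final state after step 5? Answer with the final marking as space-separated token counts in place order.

1 2 1 2 4 4

(re-executing from step 2 with the substitution; state before step 2: [0 3 1 2 1 4])
2. fire T4 -> [0 3 1 2 1 4]
3. fire T2 -> [1 2 1 2 4 4]
4. fire T1 -> [1 2 1 2 4 4]
5. fire T1 -> [1 2 1 2 4 4]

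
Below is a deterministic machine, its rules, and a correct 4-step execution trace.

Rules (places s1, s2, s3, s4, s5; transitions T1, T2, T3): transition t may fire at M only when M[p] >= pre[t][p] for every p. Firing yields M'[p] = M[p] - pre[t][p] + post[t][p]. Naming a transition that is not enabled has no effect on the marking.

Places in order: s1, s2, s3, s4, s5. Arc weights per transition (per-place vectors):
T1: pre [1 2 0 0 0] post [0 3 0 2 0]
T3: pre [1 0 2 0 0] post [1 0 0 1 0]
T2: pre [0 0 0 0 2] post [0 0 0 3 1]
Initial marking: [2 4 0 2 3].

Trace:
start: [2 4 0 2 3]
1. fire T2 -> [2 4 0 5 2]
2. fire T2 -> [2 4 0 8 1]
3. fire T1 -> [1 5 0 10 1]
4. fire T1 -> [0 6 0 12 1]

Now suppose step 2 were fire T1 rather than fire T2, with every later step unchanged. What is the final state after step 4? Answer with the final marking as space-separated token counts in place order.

0 6 0 9 2

(re-executing from step 2 with the substitution; state before step 2: [2 4 0 5 2])
2. fire T1 -> [1 5 0 7 2]
3. fire T1 -> [0 6 0 9 2]
4. fire T1 -> [0 6 0 9 2]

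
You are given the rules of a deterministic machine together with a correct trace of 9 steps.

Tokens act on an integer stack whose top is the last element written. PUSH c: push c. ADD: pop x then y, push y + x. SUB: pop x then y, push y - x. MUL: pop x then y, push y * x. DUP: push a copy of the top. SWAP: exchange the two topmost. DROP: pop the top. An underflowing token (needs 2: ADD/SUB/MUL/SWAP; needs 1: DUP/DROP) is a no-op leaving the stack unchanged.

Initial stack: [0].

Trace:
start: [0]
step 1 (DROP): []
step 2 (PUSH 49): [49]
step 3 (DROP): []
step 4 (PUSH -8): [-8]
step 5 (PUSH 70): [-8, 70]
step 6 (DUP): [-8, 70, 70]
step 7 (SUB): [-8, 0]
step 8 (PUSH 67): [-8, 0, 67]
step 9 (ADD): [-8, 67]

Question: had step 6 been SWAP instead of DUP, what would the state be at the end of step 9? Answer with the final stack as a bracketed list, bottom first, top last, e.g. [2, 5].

[145]

(re-executing from step 6 with the substitution; state before step 6: [-8, 70])
step 6 (SWAP): [70, -8]
step 7 (SUB): [78]
step 8 (PUSH 67): [78, 67]
step 9 (ADD): [145]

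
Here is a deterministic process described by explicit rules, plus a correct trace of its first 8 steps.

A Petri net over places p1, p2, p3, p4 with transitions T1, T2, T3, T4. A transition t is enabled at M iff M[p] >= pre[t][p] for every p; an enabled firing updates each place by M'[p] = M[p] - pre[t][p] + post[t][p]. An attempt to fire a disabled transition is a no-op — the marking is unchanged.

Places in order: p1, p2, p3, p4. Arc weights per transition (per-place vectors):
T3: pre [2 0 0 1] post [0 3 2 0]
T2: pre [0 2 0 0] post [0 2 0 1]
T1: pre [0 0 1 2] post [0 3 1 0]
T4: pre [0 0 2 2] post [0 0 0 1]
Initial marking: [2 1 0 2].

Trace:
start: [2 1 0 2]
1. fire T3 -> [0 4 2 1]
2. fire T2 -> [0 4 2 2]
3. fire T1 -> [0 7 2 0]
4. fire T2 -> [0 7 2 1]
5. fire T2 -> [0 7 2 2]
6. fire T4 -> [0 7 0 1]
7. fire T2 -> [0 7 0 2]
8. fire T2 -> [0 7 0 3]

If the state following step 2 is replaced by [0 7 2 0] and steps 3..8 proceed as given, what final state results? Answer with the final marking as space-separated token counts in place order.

state after step 2 := [0 7 2 0]
3. fire T1 -> [0 7 2 0]
4. fire T2 -> [0 7 2 1]
5. fire T2 -> [0 7 2 2]
6. fire T4 -> [0 7 0 1]
7. fire T2 -> [0 7 0 2]
8. fire T2 -> [0 7 0 3]

0 7 0 3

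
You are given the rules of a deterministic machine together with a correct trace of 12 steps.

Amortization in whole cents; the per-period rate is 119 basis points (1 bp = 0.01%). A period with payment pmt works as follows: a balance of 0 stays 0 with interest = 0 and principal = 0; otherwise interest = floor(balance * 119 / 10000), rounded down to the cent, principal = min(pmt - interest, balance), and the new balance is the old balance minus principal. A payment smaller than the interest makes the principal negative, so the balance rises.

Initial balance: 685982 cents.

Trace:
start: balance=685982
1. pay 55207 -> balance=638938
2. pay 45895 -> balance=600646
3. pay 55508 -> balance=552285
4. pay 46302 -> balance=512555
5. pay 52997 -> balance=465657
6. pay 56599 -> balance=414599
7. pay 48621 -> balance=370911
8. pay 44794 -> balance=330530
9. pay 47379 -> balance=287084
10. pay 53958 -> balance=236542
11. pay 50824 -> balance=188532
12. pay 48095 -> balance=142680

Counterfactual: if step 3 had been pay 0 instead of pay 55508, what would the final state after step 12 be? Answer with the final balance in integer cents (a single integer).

(re-executing from step 3 with the substitution; state before step 3: balance=600646)
3. pay 0 -> balance=607793
4. pay 46302 -> balance=568723
5. pay 52997 -> balance=522493
6. pay 56599 -> balance=472111
7. pay 48621 -> balance=429108
8. pay 44794 -> balance=389420
9. pay 47379 -> balance=346675
10. pay 53958 -> balance=296842
11. pay 50824 -> balance=249550
12. pay 48095 -> balance=204424

204424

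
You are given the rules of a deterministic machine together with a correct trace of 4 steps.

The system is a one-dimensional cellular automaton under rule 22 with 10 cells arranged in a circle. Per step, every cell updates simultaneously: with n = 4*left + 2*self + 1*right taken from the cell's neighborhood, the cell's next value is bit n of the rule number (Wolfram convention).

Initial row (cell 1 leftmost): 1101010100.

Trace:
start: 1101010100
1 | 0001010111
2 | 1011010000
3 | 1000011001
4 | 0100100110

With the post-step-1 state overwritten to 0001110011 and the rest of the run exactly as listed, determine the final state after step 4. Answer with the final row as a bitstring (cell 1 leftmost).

state after step 1 := 0001110011
2 | 1010001100
3 | 1011010011
4 | 0000011100

0000011100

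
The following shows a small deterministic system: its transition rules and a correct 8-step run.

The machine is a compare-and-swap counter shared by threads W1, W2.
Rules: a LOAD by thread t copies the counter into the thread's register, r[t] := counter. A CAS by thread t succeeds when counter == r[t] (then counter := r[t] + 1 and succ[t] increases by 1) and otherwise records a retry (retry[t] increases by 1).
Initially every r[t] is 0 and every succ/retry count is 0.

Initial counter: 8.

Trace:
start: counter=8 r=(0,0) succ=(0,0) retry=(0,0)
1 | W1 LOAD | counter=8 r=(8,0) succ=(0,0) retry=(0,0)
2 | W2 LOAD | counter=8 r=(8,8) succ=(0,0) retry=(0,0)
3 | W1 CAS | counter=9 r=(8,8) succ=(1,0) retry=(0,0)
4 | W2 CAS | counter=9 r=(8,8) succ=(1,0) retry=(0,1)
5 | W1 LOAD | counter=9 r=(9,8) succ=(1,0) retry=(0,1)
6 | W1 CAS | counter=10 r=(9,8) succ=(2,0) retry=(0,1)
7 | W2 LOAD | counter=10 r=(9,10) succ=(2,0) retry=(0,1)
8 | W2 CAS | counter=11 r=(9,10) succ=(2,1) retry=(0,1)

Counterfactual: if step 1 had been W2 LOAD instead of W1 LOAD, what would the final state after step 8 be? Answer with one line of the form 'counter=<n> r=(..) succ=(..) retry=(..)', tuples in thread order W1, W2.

counter=11 r=(9,10) succ=(1,2) retry=(1,0)

(re-executing from step 1 with the substitution; state before step 1: counter=8 r=(0,0) succ=(0,0) retry=(0,0))
1 | W2 LOAD | counter=8 r=(0,8) succ=(0,0) retry=(0,0)
2 | W2 LOAD | counter=8 r=(0,8) succ=(0,0) retry=(0,0)
3 | W1 CAS | counter=8 r=(0,8) succ=(0,0) retry=(1,0)
4 | W2 CAS | counter=9 r=(0,8) succ=(0,1) retry=(1,0)
5 | W1 LOAD | counter=9 r=(9,8) succ=(0,1) retry=(1,0)
6 | W1 CAS | counter=10 r=(9,8) succ=(1,1) retry=(1,0)
7 | W2 LOAD | counter=10 r=(9,10) succ=(1,1) retry=(1,0)
8 | W2 CAS | counter=11 r=(9,10) succ=(1,2) retry=(1,0)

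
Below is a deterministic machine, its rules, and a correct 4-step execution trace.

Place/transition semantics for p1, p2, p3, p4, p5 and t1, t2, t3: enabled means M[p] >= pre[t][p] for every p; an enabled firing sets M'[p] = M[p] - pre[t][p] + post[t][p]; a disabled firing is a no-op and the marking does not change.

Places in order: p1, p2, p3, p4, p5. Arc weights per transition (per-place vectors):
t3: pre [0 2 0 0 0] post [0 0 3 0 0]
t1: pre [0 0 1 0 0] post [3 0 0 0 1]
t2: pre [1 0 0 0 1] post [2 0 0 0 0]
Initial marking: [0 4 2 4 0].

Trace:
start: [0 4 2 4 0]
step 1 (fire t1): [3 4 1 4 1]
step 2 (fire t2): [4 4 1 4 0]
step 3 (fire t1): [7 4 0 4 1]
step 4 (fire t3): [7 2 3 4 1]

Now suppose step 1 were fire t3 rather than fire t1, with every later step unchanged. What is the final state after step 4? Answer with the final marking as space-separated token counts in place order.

(re-executing from step 1 with the substitution; state before step 1: [0 4 2 4 0])
step 1 (fire t3): [0 2 5 4 0]
step 2 (fire t2): [0 2 5 4 0]
step 3 (fire t1): [3 2 4 4 1]
step 4 (fire t3): [3 0 7 4 1]

3 0 7 4 1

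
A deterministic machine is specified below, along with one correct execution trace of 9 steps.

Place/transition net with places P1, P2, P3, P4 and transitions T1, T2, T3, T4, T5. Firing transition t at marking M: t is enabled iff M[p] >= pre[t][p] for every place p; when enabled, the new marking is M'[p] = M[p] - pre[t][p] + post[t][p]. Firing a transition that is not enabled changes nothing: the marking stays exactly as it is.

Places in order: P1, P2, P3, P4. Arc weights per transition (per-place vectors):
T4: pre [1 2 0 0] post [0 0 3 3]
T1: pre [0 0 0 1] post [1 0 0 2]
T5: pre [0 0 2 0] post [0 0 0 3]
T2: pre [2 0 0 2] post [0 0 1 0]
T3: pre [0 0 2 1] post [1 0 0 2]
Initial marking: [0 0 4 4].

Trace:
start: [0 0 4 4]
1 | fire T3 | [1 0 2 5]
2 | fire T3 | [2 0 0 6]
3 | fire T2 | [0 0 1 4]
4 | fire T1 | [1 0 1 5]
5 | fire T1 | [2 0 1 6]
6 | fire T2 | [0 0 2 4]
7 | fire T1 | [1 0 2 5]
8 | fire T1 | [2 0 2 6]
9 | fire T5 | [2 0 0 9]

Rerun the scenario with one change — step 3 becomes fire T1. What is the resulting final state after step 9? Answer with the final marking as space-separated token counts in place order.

5 0 1 9

(re-executing from step 3 with the substitution; state before step 3: [2 0 0 6])
3 | fire T1 | [3 0 0 7]
4 | fire T1 | [4 0 0 8]
5 | fire T1 | [5 0 0 9]
6 | fire T2 | [3 0 1 7]
7 | fire T1 | [4 0 1 8]
8 | fire T1 | [5 0 1 9]
9 | fire T5 | [5 0 1 9]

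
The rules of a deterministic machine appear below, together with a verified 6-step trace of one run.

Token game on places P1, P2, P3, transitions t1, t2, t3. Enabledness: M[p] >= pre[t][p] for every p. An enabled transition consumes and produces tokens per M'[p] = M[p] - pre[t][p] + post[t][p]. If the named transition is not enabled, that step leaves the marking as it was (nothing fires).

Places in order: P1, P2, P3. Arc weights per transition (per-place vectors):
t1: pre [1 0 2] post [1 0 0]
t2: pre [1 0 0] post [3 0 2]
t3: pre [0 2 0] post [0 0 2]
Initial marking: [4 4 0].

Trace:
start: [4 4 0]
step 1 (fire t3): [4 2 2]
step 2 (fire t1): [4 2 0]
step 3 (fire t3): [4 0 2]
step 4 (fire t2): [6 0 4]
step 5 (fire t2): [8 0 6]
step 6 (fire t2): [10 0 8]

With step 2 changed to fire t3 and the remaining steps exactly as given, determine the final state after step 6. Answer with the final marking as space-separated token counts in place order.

(re-executing from step 2 with the substitution; state before step 2: [4 2 2])
step 2 (fire t3): [4 0 4]
step 3 (fire t3): [4 0 4]
step 4 (fire t2): [6 0 6]
step 5 (fire t2): [8 0 8]
step 6 (fire t2): [10 0 10]

10 0 10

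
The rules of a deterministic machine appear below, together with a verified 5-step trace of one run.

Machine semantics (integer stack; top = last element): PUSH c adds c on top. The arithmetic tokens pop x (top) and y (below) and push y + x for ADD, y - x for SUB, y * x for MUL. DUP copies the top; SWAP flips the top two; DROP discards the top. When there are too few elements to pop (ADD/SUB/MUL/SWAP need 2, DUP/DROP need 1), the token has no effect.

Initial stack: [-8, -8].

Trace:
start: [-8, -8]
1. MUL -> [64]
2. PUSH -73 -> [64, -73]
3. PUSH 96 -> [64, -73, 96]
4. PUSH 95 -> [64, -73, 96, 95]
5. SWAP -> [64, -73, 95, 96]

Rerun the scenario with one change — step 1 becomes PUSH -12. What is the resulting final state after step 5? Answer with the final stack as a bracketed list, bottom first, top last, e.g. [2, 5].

(re-executing from step 1 with the substitution; state before step 1: [-8, -8])
1. PUSH -12 -> [-8, -8, -12]
2. PUSH -73 -> [-8, -8, -12, -73]
3. PUSH 96 -> [-8, -8, -12, -73, 96]
4. PUSH 95 -> [-8, -8, -12, -73, 96, 95]
5. SWAP -> [-8, -8, -12, -73, 95, 96]

[-8, -8, -12, -73, 95, 96]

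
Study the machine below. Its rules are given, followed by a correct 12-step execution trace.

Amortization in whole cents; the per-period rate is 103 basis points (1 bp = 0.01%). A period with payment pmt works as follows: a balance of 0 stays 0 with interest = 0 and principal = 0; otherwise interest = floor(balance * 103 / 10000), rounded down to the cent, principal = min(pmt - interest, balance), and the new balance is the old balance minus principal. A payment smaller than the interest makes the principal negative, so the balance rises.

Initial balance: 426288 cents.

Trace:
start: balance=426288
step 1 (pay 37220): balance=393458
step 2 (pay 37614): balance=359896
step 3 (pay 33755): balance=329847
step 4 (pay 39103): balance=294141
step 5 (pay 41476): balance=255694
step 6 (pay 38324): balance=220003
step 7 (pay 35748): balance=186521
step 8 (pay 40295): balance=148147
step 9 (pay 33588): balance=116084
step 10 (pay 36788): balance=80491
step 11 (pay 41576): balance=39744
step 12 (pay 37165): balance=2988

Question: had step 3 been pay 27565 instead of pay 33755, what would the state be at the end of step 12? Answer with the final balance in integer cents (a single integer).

(re-executing from step 3 with the substitution; state before step 3: balance=359896)
step 3 (pay 27565): balance=336037
step 4 (pay 39103): balance=300395
step 5 (pay 41476): balance=262013
step 6 (pay 38324): balance=226387
step 7 (pay 35748): balance=192970
step 8 (pay 40295): balance=154662
step 9 (pay 33588): balance=122667
step 10 (pay 36788): balance=87142
step 11 (pay 41576): balance=46463
step 12 (pay 37165): balance=9776

9776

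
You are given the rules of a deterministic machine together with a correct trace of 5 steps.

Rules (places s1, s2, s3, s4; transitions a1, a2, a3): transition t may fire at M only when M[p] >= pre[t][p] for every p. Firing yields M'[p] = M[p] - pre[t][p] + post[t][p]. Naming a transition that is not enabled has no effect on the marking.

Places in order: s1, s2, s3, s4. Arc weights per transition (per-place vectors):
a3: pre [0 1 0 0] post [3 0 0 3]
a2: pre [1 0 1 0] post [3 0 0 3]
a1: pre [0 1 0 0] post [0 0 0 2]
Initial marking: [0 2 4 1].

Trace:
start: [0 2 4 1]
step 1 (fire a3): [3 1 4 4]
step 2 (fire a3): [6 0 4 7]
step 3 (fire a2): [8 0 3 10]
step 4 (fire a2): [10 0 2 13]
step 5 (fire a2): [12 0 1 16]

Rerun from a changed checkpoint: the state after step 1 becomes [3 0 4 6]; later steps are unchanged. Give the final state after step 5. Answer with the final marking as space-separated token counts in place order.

9 0 1 15

state after step 1 := [3 0 4 6]
step 2 (fire a3): [3 0 4 6]
step 3 (fire a2): [5 0 3 9]
step 4 (fire a2): [7 0 2 12]
step 5 (fire a2): [9 0 1 15]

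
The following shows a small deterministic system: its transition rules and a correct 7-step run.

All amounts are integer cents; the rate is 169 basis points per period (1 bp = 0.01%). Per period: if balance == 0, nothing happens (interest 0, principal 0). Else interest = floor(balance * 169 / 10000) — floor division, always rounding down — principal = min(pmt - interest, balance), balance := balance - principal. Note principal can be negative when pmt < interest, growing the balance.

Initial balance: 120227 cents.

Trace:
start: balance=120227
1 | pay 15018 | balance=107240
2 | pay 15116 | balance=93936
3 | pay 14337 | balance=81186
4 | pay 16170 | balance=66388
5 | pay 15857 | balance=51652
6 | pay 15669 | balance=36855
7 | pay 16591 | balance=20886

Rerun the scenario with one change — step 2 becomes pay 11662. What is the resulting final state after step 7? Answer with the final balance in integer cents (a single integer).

(re-executing from step 2 with the substitution; state before step 2: balance=107240)
2 | pay 11662 | balance=97390
3 | pay 14337 | balance=84698
4 | pay 16170 | balance=69959
5 | pay 15857 | balance=55284
6 | pay 15669 | balance=40549
7 | pay 16591 | balance=24643

24643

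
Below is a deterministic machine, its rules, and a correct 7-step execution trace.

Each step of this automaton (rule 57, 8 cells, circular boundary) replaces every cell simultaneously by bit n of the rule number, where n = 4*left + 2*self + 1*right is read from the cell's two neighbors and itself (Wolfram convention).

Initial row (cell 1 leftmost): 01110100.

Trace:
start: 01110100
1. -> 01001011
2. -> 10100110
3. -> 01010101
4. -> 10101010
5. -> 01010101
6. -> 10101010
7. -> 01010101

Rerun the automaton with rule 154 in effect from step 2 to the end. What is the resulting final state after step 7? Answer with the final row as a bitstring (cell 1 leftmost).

11010110

(re-executing steps 2..7 under rule 154; state before step 2: 01001011)
2. -> 00110010
3. -> 01101101
4. -> 01001000
5. -> 10110100
6. -> 00100011
7. -> 11010110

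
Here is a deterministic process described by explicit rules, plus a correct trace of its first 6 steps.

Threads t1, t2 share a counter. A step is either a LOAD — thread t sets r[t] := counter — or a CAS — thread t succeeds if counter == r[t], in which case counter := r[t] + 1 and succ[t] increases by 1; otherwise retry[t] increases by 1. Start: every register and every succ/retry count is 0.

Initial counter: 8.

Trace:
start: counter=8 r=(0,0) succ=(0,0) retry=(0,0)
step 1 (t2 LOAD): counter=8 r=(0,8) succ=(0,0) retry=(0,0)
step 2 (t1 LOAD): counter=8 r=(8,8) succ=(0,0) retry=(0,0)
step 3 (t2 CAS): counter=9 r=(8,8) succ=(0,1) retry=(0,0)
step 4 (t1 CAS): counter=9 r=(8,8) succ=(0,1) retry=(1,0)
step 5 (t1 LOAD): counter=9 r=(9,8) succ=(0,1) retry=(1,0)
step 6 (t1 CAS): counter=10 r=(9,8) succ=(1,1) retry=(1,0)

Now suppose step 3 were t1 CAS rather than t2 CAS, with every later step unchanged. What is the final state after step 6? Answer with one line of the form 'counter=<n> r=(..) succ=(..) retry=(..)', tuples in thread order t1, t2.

(re-executing from step 3 with the substitution; state before step 3: counter=8 r=(8,8) succ=(0,0) retry=(0,0))
step 3 (t1 CAS): counter=9 r=(8,8) succ=(1,0) retry=(0,0)
step 4 (t1 CAS): counter=9 r=(8,8) succ=(1,0) retry=(1,0)
step 5 (t1 LOAD): counter=9 r=(9,8) succ=(1,0) retry=(1,0)
step 6 (t1 CAS): counter=10 r=(9,8) succ=(2,0) retry=(1,0)

counter=10 r=(9,8) succ=(2,0) retry=(1,0)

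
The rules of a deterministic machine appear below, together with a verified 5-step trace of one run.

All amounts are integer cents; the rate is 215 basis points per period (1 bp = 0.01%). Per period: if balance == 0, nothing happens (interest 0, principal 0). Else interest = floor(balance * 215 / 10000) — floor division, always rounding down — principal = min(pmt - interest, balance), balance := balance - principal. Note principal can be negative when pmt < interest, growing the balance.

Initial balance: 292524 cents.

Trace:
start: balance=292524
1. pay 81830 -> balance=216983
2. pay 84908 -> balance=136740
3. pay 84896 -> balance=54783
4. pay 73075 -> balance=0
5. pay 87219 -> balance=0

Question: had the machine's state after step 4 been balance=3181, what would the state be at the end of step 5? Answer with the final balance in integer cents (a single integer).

0

state after step 4 := balance=3181
5. pay 87219 -> balance=0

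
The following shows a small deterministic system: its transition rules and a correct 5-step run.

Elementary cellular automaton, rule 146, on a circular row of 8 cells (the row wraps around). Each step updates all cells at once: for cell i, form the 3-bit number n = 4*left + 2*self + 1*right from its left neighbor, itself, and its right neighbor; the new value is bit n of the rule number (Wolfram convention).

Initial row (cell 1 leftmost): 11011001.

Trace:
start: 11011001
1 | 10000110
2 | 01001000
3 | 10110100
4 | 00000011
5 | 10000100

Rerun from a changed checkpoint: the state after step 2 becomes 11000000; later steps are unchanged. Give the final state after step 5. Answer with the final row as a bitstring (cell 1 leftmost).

state after step 2 := 11000000
3 | 00100001
4 | 11010010
5 | 00001100

00001100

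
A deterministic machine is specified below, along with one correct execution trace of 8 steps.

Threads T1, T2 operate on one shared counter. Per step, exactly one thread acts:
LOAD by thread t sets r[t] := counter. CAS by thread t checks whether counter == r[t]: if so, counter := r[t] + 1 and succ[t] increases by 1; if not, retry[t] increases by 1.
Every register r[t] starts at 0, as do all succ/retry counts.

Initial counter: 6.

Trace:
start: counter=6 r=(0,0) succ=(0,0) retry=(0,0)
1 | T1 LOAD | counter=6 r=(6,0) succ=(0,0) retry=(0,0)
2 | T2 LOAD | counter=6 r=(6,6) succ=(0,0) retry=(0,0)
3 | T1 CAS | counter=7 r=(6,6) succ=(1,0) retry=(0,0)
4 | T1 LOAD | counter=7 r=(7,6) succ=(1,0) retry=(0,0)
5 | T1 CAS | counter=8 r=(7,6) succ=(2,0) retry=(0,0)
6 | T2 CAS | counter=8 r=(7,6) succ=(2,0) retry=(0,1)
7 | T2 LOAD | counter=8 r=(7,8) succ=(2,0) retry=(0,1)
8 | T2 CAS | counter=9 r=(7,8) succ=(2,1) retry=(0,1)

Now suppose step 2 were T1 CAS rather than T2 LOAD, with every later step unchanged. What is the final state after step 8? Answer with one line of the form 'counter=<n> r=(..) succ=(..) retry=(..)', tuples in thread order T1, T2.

(re-executing from step 2 with the substitution; state before step 2: counter=6 r=(6,0) succ=(0,0) retry=(0,0))
2 | T1 CAS | counter=7 r=(6,0) succ=(1,0) retry=(0,0)
3 | T1 CAS | counter=7 r=(6,0) succ=(1,0) retry=(1,0)
4 | T1 LOAD | counter=7 r=(7,0) succ=(1,0) retry=(1,0)
5 | T1 CAS | counter=8 r=(7,0) succ=(2,0) retry=(1,0)
6 | T2 CAS | counter=8 r=(7,0) succ=(2,0) retry=(1,1)
7 | T2 LOAD | counter=8 r=(7,8) succ=(2,0) retry=(1,1)
8 | T2 CAS | counter=9 r=(7,8) succ=(2,1) retry=(1,1)

counter=9 r=(7,8) succ=(2,1) retry=(1,1)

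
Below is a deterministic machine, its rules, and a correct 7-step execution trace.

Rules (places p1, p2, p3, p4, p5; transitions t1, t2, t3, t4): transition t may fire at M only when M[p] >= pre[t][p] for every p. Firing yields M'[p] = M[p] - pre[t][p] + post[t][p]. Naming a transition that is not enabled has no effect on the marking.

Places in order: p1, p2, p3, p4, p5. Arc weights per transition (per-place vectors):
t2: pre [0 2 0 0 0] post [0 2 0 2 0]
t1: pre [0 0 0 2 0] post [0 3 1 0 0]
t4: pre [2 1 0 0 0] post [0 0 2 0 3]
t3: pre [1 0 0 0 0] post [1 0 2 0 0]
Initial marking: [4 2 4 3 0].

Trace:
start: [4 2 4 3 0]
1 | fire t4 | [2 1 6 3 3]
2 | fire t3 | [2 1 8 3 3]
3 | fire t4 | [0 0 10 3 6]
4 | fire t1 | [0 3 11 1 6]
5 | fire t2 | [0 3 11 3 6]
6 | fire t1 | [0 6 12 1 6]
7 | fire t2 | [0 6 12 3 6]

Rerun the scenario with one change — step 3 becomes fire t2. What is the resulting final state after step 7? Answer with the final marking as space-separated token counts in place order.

2 7 10 3 3

(re-executing from step 3 with the substitution; state before step 3: [2 1 8 3 3])
3 | fire t2 | [2 1 8 3 3]
4 | fire t1 | [2 4 9 1 3]
5 | fire t2 | [2 4 9 3 3]
6 | fire t1 | [2 7 10 1 3]
7 | fire t2 | [2 7 10 3 3]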